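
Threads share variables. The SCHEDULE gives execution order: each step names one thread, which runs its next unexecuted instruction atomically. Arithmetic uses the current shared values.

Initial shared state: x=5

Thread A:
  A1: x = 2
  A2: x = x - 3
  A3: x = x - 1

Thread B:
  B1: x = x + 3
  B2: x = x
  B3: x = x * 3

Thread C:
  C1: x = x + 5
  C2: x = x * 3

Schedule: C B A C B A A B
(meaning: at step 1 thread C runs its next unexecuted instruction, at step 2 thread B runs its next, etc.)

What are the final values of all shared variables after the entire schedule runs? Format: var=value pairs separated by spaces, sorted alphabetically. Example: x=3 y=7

Step 1: thread C executes C1 (x = x + 5). Shared: x=10. PCs: A@0 B@0 C@1
Step 2: thread B executes B1 (x = x + 3). Shared: x=13. PCs: A@0 B@1 C@1
Step 3: thread A executes A1 (x = 2). Shared: x=2. PCs: A@1 B@1 C@1
Step 4: thread C executes C2 (x = x * 3). Shared: x=6. PCs: A@1 B@1 C@2
Step 5: thread B executes B2 (x = x). Shared: x=6. PCs: A@1 B@2 C@2
Step 6: thread A executes A2 (x = x - 3). Shared: x=3. PCs: A@2 B@2 C@2
Step 7: thread A executes A3 (x = x - 1). Shared: x=2. PCs: A@3 B@2 C@2
Step 8: thread B executes B3 (x = x * 3). Shared: x=6. PCs: A@3 B@3 C@2

Answer: x=6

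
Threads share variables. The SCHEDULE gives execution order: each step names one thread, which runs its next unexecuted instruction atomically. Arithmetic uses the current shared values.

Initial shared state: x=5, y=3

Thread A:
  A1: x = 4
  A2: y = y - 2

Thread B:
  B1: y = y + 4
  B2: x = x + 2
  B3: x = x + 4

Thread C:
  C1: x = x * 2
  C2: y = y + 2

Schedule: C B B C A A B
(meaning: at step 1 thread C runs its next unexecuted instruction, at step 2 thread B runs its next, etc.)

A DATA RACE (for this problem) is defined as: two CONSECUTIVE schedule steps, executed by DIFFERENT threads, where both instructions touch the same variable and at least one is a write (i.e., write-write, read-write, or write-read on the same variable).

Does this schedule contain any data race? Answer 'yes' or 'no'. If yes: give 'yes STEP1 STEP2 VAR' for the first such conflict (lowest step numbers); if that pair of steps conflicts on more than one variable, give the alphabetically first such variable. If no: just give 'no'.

Steps 1,2: C(r=x,w=x) vs B(r=y,w=y). No conflict.
Steps 2,3: same thread (B). No race.
Steps 3,4: B(r=x,w=x) vs C(r=y,w=y). No conflict.
Steps 4,5: C(r=y,w=y) vs A(r=-,w=x). No conflict.
Steps 5,6: same thread (A). No race.
Steps 6,7: A(r=y,w=y) vs B(r=x,w=x). No conflict.

Answer: no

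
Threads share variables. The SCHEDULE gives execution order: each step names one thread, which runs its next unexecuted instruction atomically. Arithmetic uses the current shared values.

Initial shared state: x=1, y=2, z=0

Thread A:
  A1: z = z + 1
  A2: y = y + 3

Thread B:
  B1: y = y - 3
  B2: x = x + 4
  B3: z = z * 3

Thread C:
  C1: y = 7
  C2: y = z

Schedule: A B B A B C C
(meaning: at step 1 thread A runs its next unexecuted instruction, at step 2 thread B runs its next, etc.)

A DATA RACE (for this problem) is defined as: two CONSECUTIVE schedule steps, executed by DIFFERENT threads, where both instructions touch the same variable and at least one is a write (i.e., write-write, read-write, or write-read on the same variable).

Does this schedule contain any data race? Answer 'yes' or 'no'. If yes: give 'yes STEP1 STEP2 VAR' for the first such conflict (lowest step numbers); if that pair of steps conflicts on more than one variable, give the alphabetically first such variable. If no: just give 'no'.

Answer: no

Derivation:
Steps 1,2: A(r=z,w=z) vs B(r=y,w=y). No conflict.
Steps 2,3: same thread (B). No race.
Steps 3,4: B(r=x,w=x) vs A(r=y,w=y). No conflict.
Steps 4,5: A(r=y,w=y) vs B(r=z,w=z). No conflict.
Steps 5,6: B(r=z,w=z) vs C(r=-,w=y). No conflict.
Steps 6,7: same thread (C). No race.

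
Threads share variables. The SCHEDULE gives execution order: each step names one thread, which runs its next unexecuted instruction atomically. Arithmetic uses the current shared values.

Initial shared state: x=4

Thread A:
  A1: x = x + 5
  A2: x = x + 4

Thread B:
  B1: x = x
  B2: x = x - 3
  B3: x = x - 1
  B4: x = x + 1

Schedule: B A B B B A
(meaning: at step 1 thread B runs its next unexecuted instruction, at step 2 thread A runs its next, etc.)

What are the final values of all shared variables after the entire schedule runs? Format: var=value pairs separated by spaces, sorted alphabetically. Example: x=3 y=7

Step 1: thread B executes B1 (x = x). Shared: x=4. PCs: A@0 B@1
Step 2: thread A executes A1 (x = x + 5). Shared: x=9. PCs: A@1 B@1
Step 3: thread B executes B2 (x = x - 3). Shared: x=6. PCs: A@1 B@2
Step 4: thread B executes B3 (x = x - 1). Shared: x=5. PCs: A@1 B@3
Step 5: thread B executes B4 (x = x + 1). Shared: x=6. PCs: A@1 B@4
Step 6: thread A executes A2 (x = x + 4). Shared: x=10. PCs: A@2 B@4

Answer: x=10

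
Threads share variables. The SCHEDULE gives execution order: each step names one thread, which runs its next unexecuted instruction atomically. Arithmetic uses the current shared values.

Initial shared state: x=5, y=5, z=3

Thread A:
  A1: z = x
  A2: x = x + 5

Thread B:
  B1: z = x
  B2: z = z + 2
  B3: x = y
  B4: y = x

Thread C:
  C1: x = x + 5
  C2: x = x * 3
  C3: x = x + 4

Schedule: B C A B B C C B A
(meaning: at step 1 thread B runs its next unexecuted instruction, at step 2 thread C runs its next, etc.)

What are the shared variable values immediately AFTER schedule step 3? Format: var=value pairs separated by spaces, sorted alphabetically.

Step 1: thread B executes B1 (z = x). Shared: x=5 y=5 z=5. PCs: A@0 B@1 C@0
Step 2: thread C executes C1 (x = x + 5). Shared: x=10 y=5 z=5. PCs: A@0 B@1 C@1
Step 3: thread A executes A1 (z = x). Shared: x=10 y=5 z=10. PCs: A@1 B@1 C@1

Answer: x=10 y=5 z=10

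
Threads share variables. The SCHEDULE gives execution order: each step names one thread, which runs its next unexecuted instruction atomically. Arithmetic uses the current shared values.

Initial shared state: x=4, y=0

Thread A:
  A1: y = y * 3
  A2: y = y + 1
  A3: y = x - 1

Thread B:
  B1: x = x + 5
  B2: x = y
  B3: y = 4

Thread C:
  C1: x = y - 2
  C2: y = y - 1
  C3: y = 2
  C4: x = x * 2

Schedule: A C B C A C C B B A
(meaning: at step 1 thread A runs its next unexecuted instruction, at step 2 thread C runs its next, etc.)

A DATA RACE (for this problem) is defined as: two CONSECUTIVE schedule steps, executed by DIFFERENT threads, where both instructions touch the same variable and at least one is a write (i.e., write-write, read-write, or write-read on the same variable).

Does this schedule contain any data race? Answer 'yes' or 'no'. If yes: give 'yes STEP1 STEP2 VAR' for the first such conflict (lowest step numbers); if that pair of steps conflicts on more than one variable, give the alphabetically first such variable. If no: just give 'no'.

Answer: yes 1 2 y

Derivation:
Steps 1,2: A(y = y * 3) vs C(x = y - 2). RACE on y (W-R).
Steps 2,3: C(x = y - 2) vs B(x = x + 5). RACE on x (W-W).
Steps 3,4: B(r=x,w=x) vs C(r=y,w=y). No conflict.
Steps 4,5: C(y = y - 1) vs A(y = y + 1). RACE on y (W-W).
Steps 5,6: A(y = y + 1) vs C(y = 2). RACE on y (W-W).
Steps 6,7: same thread (C). No race.
Steps 7,8: C(x = x * 2) vs B(x = y). RACE on x (W-W).
Steps 8,9: same thread (B). No race.
Steps 9,10: B(y = 4) vs A(y = x - 1). RACE on y (W-W).
First conflict at steps 1,2.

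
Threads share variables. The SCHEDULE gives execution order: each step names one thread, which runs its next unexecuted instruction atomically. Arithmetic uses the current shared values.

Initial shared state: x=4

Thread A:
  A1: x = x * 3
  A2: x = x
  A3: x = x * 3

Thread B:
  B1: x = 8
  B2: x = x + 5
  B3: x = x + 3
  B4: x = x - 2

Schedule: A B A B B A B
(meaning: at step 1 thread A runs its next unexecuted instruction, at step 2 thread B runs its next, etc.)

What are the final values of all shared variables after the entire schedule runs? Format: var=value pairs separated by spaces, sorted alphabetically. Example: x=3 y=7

Step 1: thread A executes A1 (x = x * 3). Shared: x=12. PCs: A@1 B@0
Step 2: thread B executes B1 (x = 8). Shared: x=8. PCs: A@1 B@1
Step 3: thread A executes A2 (x = x). Shared: x=8. PCs: A@2 B@1
Step 4: thread B executes B2 (x = x + 5). Shared: x=13. PCs: A@2 B@2
Step 5: thread B executes B3 (x = x + 3). Shared: x=16. PCs: A@2 B@3
Step 6: thread A executes A3 (x = x * 3). Shared: x=48. PCs: A@3 B@3
Step 7: thread B executes B4 (x = x - 2). Shared: x=46. PCs: A@3 B@4

Answer: x=46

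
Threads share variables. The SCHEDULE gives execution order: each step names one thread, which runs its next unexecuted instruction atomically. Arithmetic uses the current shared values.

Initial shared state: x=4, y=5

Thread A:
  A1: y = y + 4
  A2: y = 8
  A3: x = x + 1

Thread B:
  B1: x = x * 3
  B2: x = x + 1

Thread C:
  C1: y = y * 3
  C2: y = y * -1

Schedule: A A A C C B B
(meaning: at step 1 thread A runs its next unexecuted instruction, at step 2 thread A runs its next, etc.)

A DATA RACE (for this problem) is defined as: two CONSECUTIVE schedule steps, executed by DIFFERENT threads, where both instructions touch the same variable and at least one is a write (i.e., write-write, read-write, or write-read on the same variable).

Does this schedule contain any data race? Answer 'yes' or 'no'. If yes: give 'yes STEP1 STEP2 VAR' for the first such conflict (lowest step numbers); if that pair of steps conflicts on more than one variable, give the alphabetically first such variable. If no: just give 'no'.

Steps 1,2: same thread (A). No race.
Steps 2,3: same thread (A). No race.
Steps 3,4: A(r=x,w=x) vs C(r=y,w=y). No conflict.
Steps 4,5: same thread (C). No race.
Steps 5,6: C(r=y,w=y) vs B(r=x,w=x). No conflict.
Steps 6,7: same thread (B). No race.

Answer: no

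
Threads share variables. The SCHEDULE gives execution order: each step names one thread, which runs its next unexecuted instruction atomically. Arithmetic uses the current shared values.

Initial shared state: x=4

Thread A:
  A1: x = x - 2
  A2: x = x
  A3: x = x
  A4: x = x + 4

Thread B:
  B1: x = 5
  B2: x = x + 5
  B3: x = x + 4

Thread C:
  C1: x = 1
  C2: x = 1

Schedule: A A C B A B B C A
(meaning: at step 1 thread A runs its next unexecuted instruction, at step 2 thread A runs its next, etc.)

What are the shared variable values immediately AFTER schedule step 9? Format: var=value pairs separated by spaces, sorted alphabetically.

Step 1: thread A executes A1 (x = x - 2). Shared: x=2. PCs: A@1 B@0 C@0
Step 2: thread A executes A2 (x = x). Shared: x=2. PCs: A@2 B@0 C@0
Step 3: thread C executes C1 (x = 1). Shared: x=1. PCs: A@2 B@0 C@1
Step 4: thread B executes B1 (x = 5). Shared: x=5. PCs: A@2 B@1 C@1
Step 5: thread A executes A3 (x = x). Shared: x=5. PCs: A@3 B@1 C@1
Step 6: thread B executes B2 (x = x + 5). Shared: x=10. PCs: A@3 B@2 C@1
Step 7: thread B executes B3 (x = x + 4). Shared: x=14. PCs: A@3 B@3 C@1
Step 8: thread C executes C2 (x = 1). Shared: x=1. PCs: A@3 B@3 C@2
Step 9: thread A executes A4 (x = x + 4). Shared: x=5. PCs: A@4 B@3 C@2

Answer: x=5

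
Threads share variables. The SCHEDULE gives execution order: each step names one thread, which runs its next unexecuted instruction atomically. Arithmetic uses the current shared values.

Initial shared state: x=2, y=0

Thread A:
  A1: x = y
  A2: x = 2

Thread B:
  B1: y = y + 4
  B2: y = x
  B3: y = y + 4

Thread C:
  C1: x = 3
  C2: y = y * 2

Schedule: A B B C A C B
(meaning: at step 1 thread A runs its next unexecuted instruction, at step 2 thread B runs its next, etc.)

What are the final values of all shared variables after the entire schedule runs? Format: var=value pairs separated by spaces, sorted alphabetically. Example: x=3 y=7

Step 1: thread A executes A1 (x = y). Shared: x=0 y=0. PCs: A@1 B@0 C@0
Step 2: thread B executes B1 (y = y + 4). Shared: x=0 y=4. PCs: A@1 B@1 C@0
Step 3: thread B executes B2 (y = x). Shared: x=0 y=0. PCs: A@1 B@2 C@0
Step 4: thread C executes C1 (x = 3). Shared: x=3 y=0. PCs: A@1 B@2 C@1
Step 5: thread A executes A2 (x = 2). Shared: x=2 y=0. PCs: A@2 B@2 C@1
Step 6: thread C executes C2 (y = y * 2). Shared: x=2 y=0. PCs: A@2 B@2 C@2
Step 7: thread B executes B3 (y = y + 4). Shared: x=2 y=4. PCs: A@2 B@3 C@2

Answer: x=2 y=4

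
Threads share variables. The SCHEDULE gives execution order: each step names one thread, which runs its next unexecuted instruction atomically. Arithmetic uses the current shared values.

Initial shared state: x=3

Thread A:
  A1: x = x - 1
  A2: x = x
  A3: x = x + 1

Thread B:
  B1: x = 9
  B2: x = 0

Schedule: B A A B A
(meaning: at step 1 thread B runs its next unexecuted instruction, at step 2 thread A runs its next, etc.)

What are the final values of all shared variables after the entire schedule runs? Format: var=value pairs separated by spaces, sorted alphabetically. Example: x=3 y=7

Answer: x=1

Derivation:
Step 1: thread B executes B1 (x = 9). Shared: x=9. PCs: A@0 B@1
Step 2: thread A executes A1 (x = x - 1). Shared: x=8. PCs: A@1 B@1
Step 3: thread A executes A2 (x = x). Shared: x=8. PCs: A@2 B@1
Step 4: thread B executes B2 (x = 0). Shared: x=0. PCs: A@2 B@2
Step 5: thread A executes A3 (x = x + 1). Shared: x=1. PCs: A@3 B@2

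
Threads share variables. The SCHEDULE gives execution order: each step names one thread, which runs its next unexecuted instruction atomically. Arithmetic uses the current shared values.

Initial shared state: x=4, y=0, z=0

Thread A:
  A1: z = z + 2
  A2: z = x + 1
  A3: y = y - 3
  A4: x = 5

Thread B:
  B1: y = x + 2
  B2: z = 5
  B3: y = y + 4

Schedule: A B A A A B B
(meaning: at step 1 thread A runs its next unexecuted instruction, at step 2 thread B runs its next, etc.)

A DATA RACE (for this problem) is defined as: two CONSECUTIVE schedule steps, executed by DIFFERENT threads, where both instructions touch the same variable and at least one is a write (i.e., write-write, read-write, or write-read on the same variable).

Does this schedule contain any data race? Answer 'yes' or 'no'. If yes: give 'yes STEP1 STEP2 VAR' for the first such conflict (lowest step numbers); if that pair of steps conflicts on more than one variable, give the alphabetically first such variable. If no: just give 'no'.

Answer: no

Derivation:
Steps 1,2: A(r=z,w=z) vs B(r=x,w=y). No conflict.
Steps 2,3: B(r=x,w=y) vs A(r=x,w=z). No conflict.
Steps 3,4: same thread (A). No race.
Steps 4,5: same thread (A). No race.
Steps 5,6: A(r=-,w=x) vs B(r=-,w=z). No conflict.
Steps 6,7: same thread (B). No race.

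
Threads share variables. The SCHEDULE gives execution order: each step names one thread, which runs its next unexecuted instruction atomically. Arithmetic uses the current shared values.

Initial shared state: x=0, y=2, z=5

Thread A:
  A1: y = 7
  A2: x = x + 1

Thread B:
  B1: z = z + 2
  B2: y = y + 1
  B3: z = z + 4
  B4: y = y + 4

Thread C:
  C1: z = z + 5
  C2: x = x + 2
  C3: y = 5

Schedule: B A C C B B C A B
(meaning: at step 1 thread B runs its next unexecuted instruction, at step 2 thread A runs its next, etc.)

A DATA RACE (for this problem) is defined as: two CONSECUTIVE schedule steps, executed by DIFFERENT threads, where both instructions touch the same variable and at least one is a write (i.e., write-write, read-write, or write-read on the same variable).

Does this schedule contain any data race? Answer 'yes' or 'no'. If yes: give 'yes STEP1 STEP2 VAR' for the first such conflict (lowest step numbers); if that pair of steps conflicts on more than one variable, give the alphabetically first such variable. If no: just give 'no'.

Steps 1,2: B(r=z,w=z) vs A(r=-,w=y). No conflict.
Steps 2,3: A(r=-,w=y) vs C(r=z,w=z). No conflict.
Steps 3,4: same thread (C). No race.
Steps 4,5: C(r=x,w=x) vs B(r=y,w=y). No conflict.
Steps 5,6: same thread (B). No race.
Steps 6,7: B(r=z,w=z) vs C(r=-,w=y). No conflict.
Steps 7,8: C(r=-,w=y) vs A(r=x,w=x). No conflict.
Steps 8,9: A(r=x,w=x) vs B(r=y,w=y). No conflict.

Answer: no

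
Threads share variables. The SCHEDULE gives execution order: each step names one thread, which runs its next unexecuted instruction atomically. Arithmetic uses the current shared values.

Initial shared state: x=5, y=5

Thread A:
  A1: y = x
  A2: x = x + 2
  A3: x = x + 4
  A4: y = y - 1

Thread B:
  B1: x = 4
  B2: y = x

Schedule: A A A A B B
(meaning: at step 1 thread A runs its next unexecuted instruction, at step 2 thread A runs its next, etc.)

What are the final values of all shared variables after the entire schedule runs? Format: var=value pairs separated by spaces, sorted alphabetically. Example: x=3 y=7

Answer: x=4 y=4

Derivation:
Step 1: thread A executes A1 (y = x). Shared: x=5 y=5. PCs: A@1 B@0
Step 2: thread A executes A2 (x = x + 2). Shared: x=7 y=5. PCs: A@2 B@0
Step 3: thread A executes A3 (x = x + 4). Shared: x=11 y=5. PCs: A@3 B@0
Step 4: thread A executes A4 (y = y - 1). Shared: x=11 y=4. PCs: A@4 B@0
Step 5: thread B executes B1 (x = 4). Shared: x=4 y=4. PCs: A@4 B@1
Step 6: thread B executes B2 (y = x). Shared: x=4 y=4. PCs: A@4 B@2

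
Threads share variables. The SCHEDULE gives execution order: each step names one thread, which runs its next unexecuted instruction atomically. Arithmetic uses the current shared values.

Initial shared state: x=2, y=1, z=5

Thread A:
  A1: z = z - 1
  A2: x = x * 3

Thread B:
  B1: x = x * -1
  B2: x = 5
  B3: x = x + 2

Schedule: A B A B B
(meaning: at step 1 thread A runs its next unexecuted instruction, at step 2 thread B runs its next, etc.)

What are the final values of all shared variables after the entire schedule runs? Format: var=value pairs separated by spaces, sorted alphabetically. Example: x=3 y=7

Answer: x=7 y=1 z=4

Derivation:
Step 1: thread A executes A1 (z = z - 1). Shared: x=2 y=1 z=4. PCs: A@1 B@0
Step 2: thread B executes B1 (x = x * -1). Shared: x=-2 y=1 z=4. PCs: A@1 B@1
Step 3: thread A executes A2 (x = x * 3). Shared: x=-6 y=1 z=4. PCs: A@2 B@1
Step 4: thread B executes B2 (x = 5). Shared: x=5 y=1 z=4. PCs: A@2 B@2
Step 5: thread B executes B3 (x = x + 2). Shared: x=7 y=1 z=4. PCs: A@2 B@3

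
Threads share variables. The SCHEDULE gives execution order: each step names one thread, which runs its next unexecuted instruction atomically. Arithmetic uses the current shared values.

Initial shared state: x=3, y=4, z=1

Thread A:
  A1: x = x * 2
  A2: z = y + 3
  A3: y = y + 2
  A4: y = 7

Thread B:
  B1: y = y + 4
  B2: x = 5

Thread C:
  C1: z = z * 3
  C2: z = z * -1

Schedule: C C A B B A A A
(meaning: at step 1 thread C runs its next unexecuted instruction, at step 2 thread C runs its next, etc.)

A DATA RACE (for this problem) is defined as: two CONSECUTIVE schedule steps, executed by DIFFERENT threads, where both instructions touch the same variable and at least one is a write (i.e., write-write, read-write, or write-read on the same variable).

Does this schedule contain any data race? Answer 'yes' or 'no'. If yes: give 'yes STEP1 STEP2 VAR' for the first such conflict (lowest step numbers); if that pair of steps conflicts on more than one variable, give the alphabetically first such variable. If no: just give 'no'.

Answer: no

Derivation:
Steps 1,2: same thread (C). No race.
Steps 2,3: C(r=z,w=z) vs A(r=x,w=x). No conflict.
Steps 3,4: A(r=x,w=x) vs B(r=y,w=y). No conflict.
Steps 4,5: same thread (B). No race.
Steps 5,6: B(r=-,w=x) vs A(r=y,w=z). No conflict.
Steps 6,7: same thread (A). No race.
Steps 7,8: same thread (A). No race.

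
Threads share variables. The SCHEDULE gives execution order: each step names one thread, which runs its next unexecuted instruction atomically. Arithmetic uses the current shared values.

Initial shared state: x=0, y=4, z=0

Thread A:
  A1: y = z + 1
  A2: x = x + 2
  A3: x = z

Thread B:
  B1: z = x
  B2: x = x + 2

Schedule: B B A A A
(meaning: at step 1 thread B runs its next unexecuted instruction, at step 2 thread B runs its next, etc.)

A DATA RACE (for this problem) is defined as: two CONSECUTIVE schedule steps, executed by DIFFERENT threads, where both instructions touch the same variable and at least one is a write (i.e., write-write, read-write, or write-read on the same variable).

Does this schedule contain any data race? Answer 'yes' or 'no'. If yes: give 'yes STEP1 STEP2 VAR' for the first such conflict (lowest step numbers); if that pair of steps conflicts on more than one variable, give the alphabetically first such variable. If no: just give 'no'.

Steps 1,2: same thread (B). No race.
Steps 2,3: B(r=x,w=x) vs A(r=z,w=y). No conflict.
Steps 3,4: same thread (A). No race.
Steps 4,5: same thread (A). No race.

Answer: no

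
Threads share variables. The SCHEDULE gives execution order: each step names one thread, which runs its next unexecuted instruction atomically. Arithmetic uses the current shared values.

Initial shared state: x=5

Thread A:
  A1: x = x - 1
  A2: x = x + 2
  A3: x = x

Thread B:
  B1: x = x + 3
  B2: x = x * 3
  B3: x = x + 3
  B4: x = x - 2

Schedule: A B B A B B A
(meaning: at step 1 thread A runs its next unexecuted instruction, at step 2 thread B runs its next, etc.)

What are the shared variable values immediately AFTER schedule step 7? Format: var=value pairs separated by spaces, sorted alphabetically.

Answer: x=24

Derivation:
Step 1: thread A executes A1 (x = x - 1). Shared: x=4. PCs: A@1 B@0
Step 2: thread B executes B1 (x = x + 3). Shared: x=7. PCs: A@1 B@1
Step 3: thread B executes B2 (x = x * 3). Shared: x=21. PCs: A@1 B@2
Step 4: thread A executes A2 (x = x + 2). Shared: x=23. PCs: A@2 B@2
Step 5: thread B executes B3 (x = x + 3). Shared: x=26. PCs: A@2 B@3
Step 6: thread B executes B4 (x = x - 2). Shared: x=24. PCs: A@2 B@4
Step 7: thread A executes A3 (x = x). Shared: x=24. PCs: A@3 B@4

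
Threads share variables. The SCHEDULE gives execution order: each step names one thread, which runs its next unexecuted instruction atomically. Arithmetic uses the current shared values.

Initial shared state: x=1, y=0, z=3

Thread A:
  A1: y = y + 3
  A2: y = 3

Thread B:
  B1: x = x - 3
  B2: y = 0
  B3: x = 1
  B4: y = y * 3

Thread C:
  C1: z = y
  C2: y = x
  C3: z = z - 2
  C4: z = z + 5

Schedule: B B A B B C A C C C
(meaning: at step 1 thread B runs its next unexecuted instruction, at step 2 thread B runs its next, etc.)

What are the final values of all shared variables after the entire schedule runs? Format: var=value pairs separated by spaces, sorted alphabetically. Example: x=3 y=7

Step 1: thread B executes B1 (x = x - 3). Shared: x=-2 y=0 z=3. PCs: A@0 B@1 C@0
Step 2: thread B executes B2 (y = 0). Shared: x=-2 y=0 z=3. PCs: A@0 B@2 C@0
Step 3: thread A executes A1 (y = y + 3). Shared: x=-2 y=3 z=3. PCs: A@1 B@2 C@0
Step 4: thread B executes B3 (x = 1). Shared: x=1 y=3 z=3. PCs: A@1 B@3 C@0
Step 5: thread B executes B4 (y = y * 3). Shared: x=1 y=9 z=3. PCs: A@1 B@4 C@0
Step 6: thread C executes C1 (z = y). Shared: x=1 y=9 z=9. PCs: A@1 B@4 C@1
Step 7: thread A executes A2 (y = 3). Shared: x=1 y=3 z=9. PCs: A@2 B@4 C@1
Step 8: thread C executes C2 (y = x). Shared: x=1 y=1 z=9. PCs: A@2 B@4 C@2
Step 9: thread C executes C3 (z = z - 2). Shared: x=1 y=1 z=7. PCs: A@2 B@4 C@3
Step 10: thread C executes C4 (z = z + 5). Shared: x=1 y=1 z=12. PCs: A@2 B@4 C@4

Answer: x=1 y=1 z=12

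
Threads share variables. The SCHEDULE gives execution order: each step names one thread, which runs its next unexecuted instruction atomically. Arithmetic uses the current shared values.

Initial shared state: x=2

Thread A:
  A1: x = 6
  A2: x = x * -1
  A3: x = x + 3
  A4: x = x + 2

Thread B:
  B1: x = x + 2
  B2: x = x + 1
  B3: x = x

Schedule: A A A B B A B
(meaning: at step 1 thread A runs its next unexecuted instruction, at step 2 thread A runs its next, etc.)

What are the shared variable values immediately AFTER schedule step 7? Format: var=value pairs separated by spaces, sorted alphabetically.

Answer: x=2

Derivation:
Step 1: thread A executes A1 (x = 6). Shared: x=6. PCs: A@1 B@0
Step 2: thread A executes A2 (x = x * -1). Shared: x=-6. PCs: A@2 B@0
Step 3: thread A executes A3 (x = x + 3). Shared: x=-3. PCs: A@3 B@0
Step 4: thread B executes B1 (x = x + 2). Shared: x=-1. PCs: A@3 B@1
Step 5: thread B executes B2 (x = x + 1). Shared: x=0. PCs: A@3 B@2
Step 6: thread A executes A4 (x = x + 2). Shared: x=2. PCs: A@4 B@2
Step 7: thread B executes B3 (x = x). Shared: x=2. PCs: A@4 B@3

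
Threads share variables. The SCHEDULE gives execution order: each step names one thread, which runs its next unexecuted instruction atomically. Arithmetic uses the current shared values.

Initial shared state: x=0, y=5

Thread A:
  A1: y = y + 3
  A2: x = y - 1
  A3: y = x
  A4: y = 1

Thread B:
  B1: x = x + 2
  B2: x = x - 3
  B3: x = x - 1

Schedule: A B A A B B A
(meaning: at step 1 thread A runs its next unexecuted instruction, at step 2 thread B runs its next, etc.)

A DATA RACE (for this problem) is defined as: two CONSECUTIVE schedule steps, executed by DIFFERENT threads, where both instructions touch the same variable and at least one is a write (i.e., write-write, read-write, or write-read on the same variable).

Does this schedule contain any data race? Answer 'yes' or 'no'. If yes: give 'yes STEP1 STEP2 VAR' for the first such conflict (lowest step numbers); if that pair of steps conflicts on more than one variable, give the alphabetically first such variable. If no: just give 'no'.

Steps 1,2: A(r=y,w=y) vs B(r=x,w=x). No conflict.
Steps 2,3: B(x = x + 2) vs A(x = y - 1). RACE on x (W-W).
Steps 3,4: same thread (A). No race.
Steps 4,5: A(y = x) vs B(x = x - 3). RACE on x (R-W).
Steps 5,6: same thread (B). No race.
Steps 6,7: B(r=x,w=x) vs A(r=-,w=y). No conflict.
First conflict at steps 2,3.

Answer: yes 2 3 x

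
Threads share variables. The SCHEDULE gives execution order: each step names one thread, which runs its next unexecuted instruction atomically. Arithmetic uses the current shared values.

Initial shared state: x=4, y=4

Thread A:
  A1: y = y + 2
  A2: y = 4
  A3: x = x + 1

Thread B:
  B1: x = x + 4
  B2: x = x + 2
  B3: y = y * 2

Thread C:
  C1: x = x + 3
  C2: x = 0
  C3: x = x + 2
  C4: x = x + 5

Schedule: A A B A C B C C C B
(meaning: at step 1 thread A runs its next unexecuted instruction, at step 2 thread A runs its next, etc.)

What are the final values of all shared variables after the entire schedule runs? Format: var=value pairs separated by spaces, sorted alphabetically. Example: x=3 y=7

Answer: x=7 y=8

Derivation:
Step 1: thread A executes A1 (y = y + 2). Shared: x=4 y=6. PCs: A@1 B@0 C@0
Step 2: thread A executes A2 (y = 4). Shared: x=4 y=4. PCs: A@2 B@0 C@0
Step 3: thread B executes B1 (x = x + 4). Shared: x=8 y=4. PCs: A@2 B@1 C@0
Step 4: thread A executes A3 (x = x + 1). Shared: x=9 y=4. PCs: A@3 B@1 C@0
Step 5: thread C executes C1 (x = x + 3). Shared: x=12 y=4. PCs: A@3 B@1 C@1
Step 6: thread B executes B2 (x = x + 2). Shared: x=14 y=4. PCs: A@3 B@2 C@1
Step 7: thread C executes C2 (x = 0). Shared: x=0 y=4. PCs: A@3 B@2 C@2
Step 8: thread C executes C3 (x = x + 2). Shared: x=2 y=4. PCs: A@3 B@2 C@3
Step 9: thread C executes C4 (x = x + 5). Shared: x=7 y=4. PCs: A@3 B@2 C@4
Step 10: thread B executes B3 (y = y * 2). Shared: x=7 y=8. PCs: A@3 B@3 C@4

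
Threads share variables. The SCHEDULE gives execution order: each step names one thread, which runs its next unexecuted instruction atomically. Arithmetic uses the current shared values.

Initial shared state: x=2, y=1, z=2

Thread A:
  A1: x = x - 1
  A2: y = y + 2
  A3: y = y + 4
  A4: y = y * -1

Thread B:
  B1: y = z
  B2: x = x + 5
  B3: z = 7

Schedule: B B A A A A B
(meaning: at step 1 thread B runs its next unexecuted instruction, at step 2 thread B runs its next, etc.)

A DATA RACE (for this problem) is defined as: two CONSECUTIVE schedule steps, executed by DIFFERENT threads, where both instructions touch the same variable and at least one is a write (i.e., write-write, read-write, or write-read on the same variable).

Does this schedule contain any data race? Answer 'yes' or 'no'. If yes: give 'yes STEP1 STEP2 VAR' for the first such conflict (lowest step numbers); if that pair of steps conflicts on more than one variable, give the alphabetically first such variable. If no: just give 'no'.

Steps 1,2: same thread (B). No race.
Steps 2,3: B(x = x + 5) vs A(x = x - 1). RACE on x (W-W).
Steps 3,4: same thread (A). No race.
Steps 4,5: same thread (A). No race.
Steps 5,6: same thread (A). No race.
Steps 6,7: A(r=y,w=y) vs B(r=-,w=z). No conflict.
First conflict at steps 2,3.

Answer: yes 2 3 x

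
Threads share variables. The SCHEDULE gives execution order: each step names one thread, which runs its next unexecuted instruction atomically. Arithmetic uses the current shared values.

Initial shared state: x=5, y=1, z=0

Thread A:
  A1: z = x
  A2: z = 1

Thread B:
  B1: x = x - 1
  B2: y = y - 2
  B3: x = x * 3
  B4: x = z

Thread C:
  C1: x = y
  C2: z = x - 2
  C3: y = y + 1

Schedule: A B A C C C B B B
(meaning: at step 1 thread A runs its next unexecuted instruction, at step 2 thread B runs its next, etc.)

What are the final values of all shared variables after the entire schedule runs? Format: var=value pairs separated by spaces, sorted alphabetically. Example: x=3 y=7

Answer: x=-1 y=0 z=-1

Derivation:
Step 1: thread A executes A1 (z = x). Shared: x=5 y=1 z=5. PCs: A@1 B@0 C@0
Step 2: thread B executes B1 (x = x - 1). Shared: x=4 y=1 z=5. PCs: A@1 B@1 C@0
Step 3: thread A executes A2 (z = 1). Shared: x=4 y=1 z=1. PCs: A@2 B@1 C@0
Step 4: thread C executes C1 (x = y). Shared: x=1 y=1 z=1. PCs: A@2 B@1 C@1
Step 5: thread C executes C2 (z = x - 2). Shared: x=1 y=1 z=-1. PCs: A@2 B@1 C@2
Step 6: thread C executes C3 (y = y + 1). Shared: x=1 y=2 z=-1. PCs: A@2 B@1 C@3
Step 7: thread B executes B2 (y = y - 2). Shared: x=1 y=0 z=-1. PCs: A@2 B@2 C@3
Step 8: thread B executes B3 (x = x * 3). Shared: x=3 y=0 z=-1. PCs: A@2 B@3 C@3
Step 9: thread B executes B4 (x = z). Shared: x=-1 y=0 z=-1. PCs: A@2 B@4 C@3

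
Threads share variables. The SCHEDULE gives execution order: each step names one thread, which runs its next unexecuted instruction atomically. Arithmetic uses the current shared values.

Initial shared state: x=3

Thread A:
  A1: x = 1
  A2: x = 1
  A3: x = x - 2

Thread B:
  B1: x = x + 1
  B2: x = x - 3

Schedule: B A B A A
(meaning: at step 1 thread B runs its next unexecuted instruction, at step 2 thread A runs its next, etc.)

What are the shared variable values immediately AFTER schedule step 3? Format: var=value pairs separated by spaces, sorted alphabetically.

Answer: x=-2

Derivation:
Step 1: thread B executes B1 (x = x + 1). Shared: x=4. PCs: A@0 B@1
Step 2: thread A executes A1 (x = 1). Shared: x=1. PCs: A@1 B@1
Step 3: thread B executes B2 (x = x - 3). Shared: x=-2. PCs: A@1 B@2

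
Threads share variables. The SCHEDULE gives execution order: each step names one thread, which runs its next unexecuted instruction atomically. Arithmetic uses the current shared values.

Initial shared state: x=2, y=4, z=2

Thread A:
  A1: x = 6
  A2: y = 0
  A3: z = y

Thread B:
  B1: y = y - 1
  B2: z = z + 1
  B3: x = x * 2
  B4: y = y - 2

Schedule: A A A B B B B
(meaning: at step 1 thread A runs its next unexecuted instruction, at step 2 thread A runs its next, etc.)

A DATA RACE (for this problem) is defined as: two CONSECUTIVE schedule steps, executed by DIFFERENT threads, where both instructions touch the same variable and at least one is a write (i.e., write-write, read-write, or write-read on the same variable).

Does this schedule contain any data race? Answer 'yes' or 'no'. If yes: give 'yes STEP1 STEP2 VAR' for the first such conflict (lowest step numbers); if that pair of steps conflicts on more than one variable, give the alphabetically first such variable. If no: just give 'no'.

Steps 1,2: same thread (A). No race.
Steps 2,3: same thread (A). No race.
Steps 3,4: A(z = y) vs B(y = y - 1). RACE on y (R-W).
Steps 4,5: same thread (B). No race.
Steps 5,6: same thread (B). No race.
Steps 6,7: same thread (B). No race.
First conflict at steps 3,4.

Answer: yes 3 4 y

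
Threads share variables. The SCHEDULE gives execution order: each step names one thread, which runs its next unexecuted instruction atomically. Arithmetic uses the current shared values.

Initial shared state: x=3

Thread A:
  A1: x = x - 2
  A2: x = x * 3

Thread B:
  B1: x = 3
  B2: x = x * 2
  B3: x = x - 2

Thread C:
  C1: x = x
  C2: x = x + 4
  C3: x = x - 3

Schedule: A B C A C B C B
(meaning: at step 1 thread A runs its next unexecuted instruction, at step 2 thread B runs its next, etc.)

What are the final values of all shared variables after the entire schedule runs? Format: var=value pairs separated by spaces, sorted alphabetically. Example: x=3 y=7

Step 1: thread A executes A1 (x = x - 2). Shared: x=1. PCs: A@1 B@0 C@0
Step 2: thread B executes B1 (x = 3). Shared: x=3. PCs: A@1 B@1 C@0
Step 3: thread C executes C1 (x = x). Shared: x=3. PCs: A@1 B@1 C@1
Step 4: thread A executes A2 (x = x * 3). Shared: x=9. PCs: A@2 B@1 C@1
Step 5: thread C executes C2 (x = x + 4). Shared: x=13. PCs: A@2 B@1 C@2
Step 6: thread B executes B2 (x = x * 2). Shared: x=26. PCs: A@2 B@2 C@2
Step 7: thread C executes C3 (x = x - 3). Shared: x=23. PCs: A@2 B@2 C@3
Step 8: thread B executes B3 (x = x - 2). Shared: x=21. PCs: A@2 B@3 C@3

Answer: x=21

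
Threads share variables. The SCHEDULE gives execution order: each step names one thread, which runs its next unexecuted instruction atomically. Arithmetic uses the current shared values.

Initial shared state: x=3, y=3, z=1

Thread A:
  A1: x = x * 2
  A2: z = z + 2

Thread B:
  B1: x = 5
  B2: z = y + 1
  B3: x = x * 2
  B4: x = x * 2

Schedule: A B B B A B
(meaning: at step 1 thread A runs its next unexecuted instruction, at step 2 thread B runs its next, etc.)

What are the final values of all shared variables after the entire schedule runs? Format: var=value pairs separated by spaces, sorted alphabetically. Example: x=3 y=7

Answer: x=20 y=3 z=6

Derivation:
Step 1: thread A executes A1 (x = x * 2). Shared: x=6 y=3 z=1. PCs: A@1 B@0
Step 2: thread B executes B1 (x = 5). Shared: x=5 y=3 z=1. PCs: A@1 B@1
Step 3: thread B executes B2 (z = y + 1). Shared: x=5 y=3 z=4. PCs: A@1 B@2
Step 4: thread B executes B3 (x = x * 2). Shared: x=10 y=3 z=4. PCs: A@1 B@3
Step 5: thread A executes A2 (z = z + 2). Shared: x=10 y=3 z=6. PCs: A@2 B@3
Step 6: thread B executes B4 (x = x * 2). Shared: x=20 y=3 z=6. PCs: A@2 B@4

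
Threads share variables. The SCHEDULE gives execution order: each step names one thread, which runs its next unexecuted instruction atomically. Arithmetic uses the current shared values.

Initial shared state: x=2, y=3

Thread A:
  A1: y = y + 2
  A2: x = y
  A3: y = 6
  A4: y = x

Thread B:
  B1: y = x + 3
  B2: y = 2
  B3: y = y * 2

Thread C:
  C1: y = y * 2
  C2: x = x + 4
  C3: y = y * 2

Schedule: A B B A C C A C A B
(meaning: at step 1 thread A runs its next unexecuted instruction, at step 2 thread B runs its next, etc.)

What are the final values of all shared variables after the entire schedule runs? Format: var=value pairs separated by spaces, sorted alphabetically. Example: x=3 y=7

Step 1: thread A executes A1 (y = y + 2). Shared: x=2 y=5. PCs: A@1 B@0 C@0
Step 2: thread B executes B1 (y = x + 3). Shared: x=2 y=5. PCs: A@1 B@1 C@0
Step 3: thread B executes B2 (y = 2). Shared: x=2 y=2. PCs: A@1 B@2 C@0
Step 4: thread A executes A2 (x = y). Shared: x=2 y=2. PCs: A@2 B@2 C@0
Step 5: thread C executes C1 (y = y * 2). Shared: x=2 y=4. PCs: A@2 B@2 C@1
Step 6: thread C executes C2 (x = x + 4). Shared: x=6 y=4. PCs: A@2 B@2 C@2
Step 7: thread A executes A3 (y = 6). Shared: x=6 y=6. PCs: A@3 B@2 C@2
Step 8: thread C executes C3 (y = y * 2). Shared: x=6 y=12. PCs: A@3 B@2 C@3
Step 9: thread A executes A4 (y = x). Shared: x=6 y=6. PCs: A@4 B@2 C@3
Step 10: thread B executes B3 (y = y * 2). Shared: x=6 y=12. PCs: A@4 B@3 C@3

Answer: x=6 y=12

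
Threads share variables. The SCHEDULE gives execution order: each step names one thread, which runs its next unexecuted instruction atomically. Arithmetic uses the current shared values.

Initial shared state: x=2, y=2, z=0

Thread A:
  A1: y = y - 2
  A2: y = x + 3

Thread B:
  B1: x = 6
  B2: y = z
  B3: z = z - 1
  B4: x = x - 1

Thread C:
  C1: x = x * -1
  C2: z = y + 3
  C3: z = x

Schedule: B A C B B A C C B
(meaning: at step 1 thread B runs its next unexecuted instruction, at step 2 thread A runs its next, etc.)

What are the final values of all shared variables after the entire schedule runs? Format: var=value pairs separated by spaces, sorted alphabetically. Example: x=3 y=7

Answer: x=-7 y=-3 z=-6

Derivation:
Step 1: thread B executes B1 (x = 6). Shared: x=6 y=2 z=0. PCs: A@0 B@1 C@0
Step 2: thread A executes A1 (y = y - 2). Shared: x=6 y=0 z=0. PCs: A@1 B@1 C@0
Step 3: thread C executes C1 (x = x * -1). Shared: x=-6 y=0 z=0. PCs: A@1 B@1 C@1
Step 4: thread B executes B2 (y = z). Shared: x=-6 y=0 z=0. PCs: A@1 B@2 C@1
Step 5: thread B executes B3 (z = z - 1). Shared: x=-6 y=0 z=-1. PCs: A@1 B@3 C@1
Step 6: thread A executes A2 (y = x + 3). Shared: x=-6 y=-3 z=-1. PCs: A@2 B@3 C@1
Step 7: thread C executes C2 (z = y + 3). Shared: x=-6 y=-3 z=0. PCs: A@2 B@3 C@2
Step 8: thread C executes C3 (z = x). Shared: x=-6 y=-3 z=-6. PCs: A@2 B@3 C@3
Step 9: thread B executes B4 (x = x - 1). Shared: x=-7 y=-3 z=-6. PCs: A@2 B@4 C@3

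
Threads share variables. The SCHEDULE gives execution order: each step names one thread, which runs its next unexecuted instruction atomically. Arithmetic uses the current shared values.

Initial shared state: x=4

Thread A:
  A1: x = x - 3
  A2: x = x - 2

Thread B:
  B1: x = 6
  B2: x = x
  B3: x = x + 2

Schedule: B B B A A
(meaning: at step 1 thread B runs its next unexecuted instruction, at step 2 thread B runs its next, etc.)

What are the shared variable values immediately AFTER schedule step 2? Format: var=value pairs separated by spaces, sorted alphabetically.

Step 1: thread B executes B1 (x = 6). Shared: x=6. PCs: A@0 B@1
Step 2: thread B executes B2 (x = x). Shared: x=6. PCs: A@0 B@2

Answer: x=6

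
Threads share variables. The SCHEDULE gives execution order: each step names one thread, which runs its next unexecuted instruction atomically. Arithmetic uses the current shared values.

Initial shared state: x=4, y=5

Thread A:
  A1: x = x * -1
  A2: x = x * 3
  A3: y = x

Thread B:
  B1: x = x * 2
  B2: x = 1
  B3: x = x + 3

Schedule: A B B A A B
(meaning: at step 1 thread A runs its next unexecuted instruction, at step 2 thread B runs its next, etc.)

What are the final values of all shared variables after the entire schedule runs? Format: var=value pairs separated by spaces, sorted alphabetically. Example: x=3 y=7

Step 1: thread A executes A1 (x = x * -1). Shared: x=-4 y=5. PCs: A@1 B@0
Step 2: thread B executes B1 (x = x * 2). Shared: x=-8 y=5. PCs: A@1 B@1
Step 3: thread B executes B2 (x = 1). Shared: x=1 y=5. PCs: A@1 B@2
Step 4: thread A executes A2 (x = x * 3). Shared: x=3 y=5. PCs: A@2 B@2
Step 5: thread A executes A3 (y = x). Shared: x=3 y=3. PCs: A@3 B@2
Step 6: thread B executes B3 (x = x + 3). Shared: x=6 y=3. PCs: A@3 B@3

Answer: x=6 y=3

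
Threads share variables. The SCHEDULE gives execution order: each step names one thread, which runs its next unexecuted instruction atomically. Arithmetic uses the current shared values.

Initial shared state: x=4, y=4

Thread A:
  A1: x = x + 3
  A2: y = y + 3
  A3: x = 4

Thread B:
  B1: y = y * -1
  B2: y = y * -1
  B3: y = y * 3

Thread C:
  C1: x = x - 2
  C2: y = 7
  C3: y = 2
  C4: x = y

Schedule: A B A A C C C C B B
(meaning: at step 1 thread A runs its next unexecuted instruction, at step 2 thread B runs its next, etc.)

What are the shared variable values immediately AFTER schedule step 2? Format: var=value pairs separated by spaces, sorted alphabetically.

Step 1: thread A executes A1 (x = x + 3). Shared: x=7 y=4. PCs: A@1 B@0 C@0
Step 2: thread B executes B1 (y = y * -1). Shared: x=7 y=-4. PCs: A@1 B@1 C@0

Answer: x=7 y=-4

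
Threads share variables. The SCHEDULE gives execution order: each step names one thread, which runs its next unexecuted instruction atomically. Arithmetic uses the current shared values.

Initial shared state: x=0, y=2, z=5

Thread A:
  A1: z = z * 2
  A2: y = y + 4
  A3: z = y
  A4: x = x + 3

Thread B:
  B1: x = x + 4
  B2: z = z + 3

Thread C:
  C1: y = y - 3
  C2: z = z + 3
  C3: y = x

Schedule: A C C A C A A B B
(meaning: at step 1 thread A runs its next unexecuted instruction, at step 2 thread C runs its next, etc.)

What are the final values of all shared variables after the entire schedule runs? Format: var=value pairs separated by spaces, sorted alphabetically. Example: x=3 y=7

Step 1: thread A executes A1 (z = z * 2). Shared: x=0 y=2 z=10. PCs: A@1 B@0 C@0
Step 2: thread C executes C1 (y = y - 3). Shared: x=0 y=-1 z=10. PCs: A@1 B@0 C@1
Step 3: thread C executes C2 (z = z + 3). Shared: x=0 y=-1 z=13. PCs: A@1 B@0 C@2
Step 4: thread A executes A2 (y = y + 4). Shared: x=0 y=3 z=13. PCs: A@2 B@0 C@2
Step 5: thread C executes C3 (y = x). Shared: x=0 y=0 z=13. PCs: A@2 B@0 C@3
Step 6: thread A executes A3 (z = y). Shared: x=0 y=0 z=0. PCs: A@3 B@0 C@3
Step 7: thread A executes A4 (x = x + 3). Shared: x=3 y=0 z=0. PCs: A@4 B@0 C@3
Step 8: thread B executes B1 (x = x + 4). Shared: x=7 y=0 z=0. PCs: A@4 B@1 C@3
Step 9: thread B executes B2 (z = z + 3). Shared: x=7 y=0 z=3. PCs: A@4 B@2 C@3

Answer: x=7 y=0 z=3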